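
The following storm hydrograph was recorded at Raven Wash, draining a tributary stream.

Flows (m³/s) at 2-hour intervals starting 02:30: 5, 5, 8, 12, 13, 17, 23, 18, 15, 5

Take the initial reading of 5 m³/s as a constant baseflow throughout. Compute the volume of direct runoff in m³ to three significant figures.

V ≈ 5.11 × 10^5 m³

Direct-runoff ordinates (Q − Q_b): 0.0, 0.0, 3.0, 7.0, 8.0, 12.0, 18.0, 13.0, 10.0, 0.0 m³/s.
ΣQ_DR = 71.00 m³/s.
With Δt = 2 h = 7200 s, V = ΣQ_DR · Δt = 71.00 × 7200 = 5.11 × 10^5 m³.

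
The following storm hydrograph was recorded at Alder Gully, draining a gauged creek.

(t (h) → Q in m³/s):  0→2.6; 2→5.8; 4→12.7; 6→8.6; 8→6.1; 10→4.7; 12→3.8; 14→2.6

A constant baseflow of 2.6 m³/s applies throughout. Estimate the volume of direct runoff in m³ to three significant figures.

Direct-runoff ordinates (Q − Q_b): 0.0, 3.2, 10.1, 6.0, 3.5, 2.1, 1.2, 0.0 m³/s.
ΣQ_DR = 26.10 m³/s.
With Δt = 2 h = 7200 s, V = ΣQ_DR · Δt = 26.10 × 7200 = 1.88 × 10^5 m³.

V ≈ 1.88 × 10^5 m³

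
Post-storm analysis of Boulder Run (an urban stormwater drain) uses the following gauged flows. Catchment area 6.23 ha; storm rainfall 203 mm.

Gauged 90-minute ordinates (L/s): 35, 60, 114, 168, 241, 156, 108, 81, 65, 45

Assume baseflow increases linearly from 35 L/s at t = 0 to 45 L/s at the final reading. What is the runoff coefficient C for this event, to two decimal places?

ΣQ_DR = 673.0 L/s; V = ΣQ_DR·Δt = 3.634 × 10^6 L.
Runoff depth d = V / A = 58.33 mm.
C = d / P = 58.33 / 203 = 0.29.

C ≈ 0.29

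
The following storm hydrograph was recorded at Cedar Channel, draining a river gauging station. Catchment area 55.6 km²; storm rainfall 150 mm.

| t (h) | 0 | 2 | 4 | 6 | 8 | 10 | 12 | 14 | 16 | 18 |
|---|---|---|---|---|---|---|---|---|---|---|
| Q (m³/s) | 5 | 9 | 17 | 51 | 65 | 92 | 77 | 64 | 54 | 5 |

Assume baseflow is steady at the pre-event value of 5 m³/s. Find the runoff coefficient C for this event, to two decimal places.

ΣQ_DR = 389.0 m³/s; V = ΣQ_DR·Δt = 2.801 × 10^6 m³.
Runoff depth d = V / A = 50.37 mm.
C = d / P = 50.37 / 150 = 0.34.

C ≈ 0.34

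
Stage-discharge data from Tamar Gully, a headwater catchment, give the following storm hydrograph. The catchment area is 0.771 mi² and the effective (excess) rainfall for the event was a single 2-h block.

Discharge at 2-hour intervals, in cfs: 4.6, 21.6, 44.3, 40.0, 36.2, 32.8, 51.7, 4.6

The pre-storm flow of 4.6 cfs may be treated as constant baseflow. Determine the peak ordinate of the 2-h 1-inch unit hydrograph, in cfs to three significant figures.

U_p ≈ 58.9 cfs

Direct runoff: 0.0, 17.0, 39.7, 35.4, 31.6, 28.2, 47.1, 0.0 cfs; ΣQ_DR = 199.0 cfs, peak = 47.1 cfs.
Runoff depth d = ΣQ_DR·Δt / A = 199.0 × 7200 / (0.771 mi²) = 0.7999 in.
The 1-inch UH is the DRH scaled by (1 in)/d, so U_p = 47.1 × 1/0.7999 = 58.9 cfs.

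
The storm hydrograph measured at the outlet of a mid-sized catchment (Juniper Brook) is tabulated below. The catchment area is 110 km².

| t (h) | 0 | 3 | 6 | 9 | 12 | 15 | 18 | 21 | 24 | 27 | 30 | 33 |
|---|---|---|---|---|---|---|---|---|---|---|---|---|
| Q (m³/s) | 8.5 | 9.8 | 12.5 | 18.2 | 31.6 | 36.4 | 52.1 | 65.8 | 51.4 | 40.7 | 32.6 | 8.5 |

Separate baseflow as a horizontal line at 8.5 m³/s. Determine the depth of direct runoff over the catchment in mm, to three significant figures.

Direct runoff: 0.0, 1.3, 4.0, 9.7, 23.1, 27.9, 43.6, 57.3, 42.9, 32.2, 24.1, 0.0 m³/s; ΣQ_DR = 266.1 m³/s.
V = ΣQ_DR · Δt = 266.1 × 10800 s = 2.874 × 10^6 m³.
Over A = 110 km², depth = V / A = 26.1 mm.

d ≈ 26.1 mm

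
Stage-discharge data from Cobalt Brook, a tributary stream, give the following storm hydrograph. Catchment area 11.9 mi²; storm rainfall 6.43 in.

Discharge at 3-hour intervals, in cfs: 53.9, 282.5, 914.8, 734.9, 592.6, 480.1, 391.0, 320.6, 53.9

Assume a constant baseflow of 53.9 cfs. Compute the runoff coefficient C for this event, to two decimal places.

ΣQ_DR = 3339 cfs; V = ΣQ_DR·Δt = 3.606 × 10^7 ft³.
Runoff depth d = V / A = 1.304 in.
C = d / P = 1.304 / 6.43 = 0.20.

C ≈ 0.20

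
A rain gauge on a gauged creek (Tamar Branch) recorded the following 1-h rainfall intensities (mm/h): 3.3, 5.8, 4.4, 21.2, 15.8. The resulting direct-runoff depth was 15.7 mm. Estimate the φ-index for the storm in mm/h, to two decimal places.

φ ≈ 10.65 mm/h

Only the 2 blocks with intensity above φ contribute runoff: 21.2, 15.8 mm/h.
Σ(I−φ)·Δt = d  ⇒  (21.2+15.8 − 2φ)·1 = 15.7
φ = (37.00 − 15.7/1) / 2 = 10.65 mm/h.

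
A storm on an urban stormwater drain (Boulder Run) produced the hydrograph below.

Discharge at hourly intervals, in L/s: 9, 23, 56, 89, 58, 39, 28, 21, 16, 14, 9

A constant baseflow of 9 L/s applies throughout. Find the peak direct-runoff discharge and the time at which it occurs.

Q_p = 80.0 L/s at t = 3 h

Subtracting baseflow gives direct-runoff ordinates: 0.0, 14.0, 47.0, 80.0, 49.0, 30.0, 19.0, 12.0, 7.0, 5.0, 0.0 L/s.
The maximum is 80.0 L/s, occurring at the reading for t = 3 h.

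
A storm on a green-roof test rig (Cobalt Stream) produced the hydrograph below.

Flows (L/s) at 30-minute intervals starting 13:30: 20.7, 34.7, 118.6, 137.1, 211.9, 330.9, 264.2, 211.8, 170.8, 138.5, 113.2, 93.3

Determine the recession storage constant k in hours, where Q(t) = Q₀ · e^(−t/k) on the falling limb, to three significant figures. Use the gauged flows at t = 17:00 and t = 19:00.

On the falling limb, Q drops from 211.8 to 93.3 L/s between t = 17:00 and t = 19:00 (Δt = 2 h).
k = −Δt / ln(Q₂/Q₁) = −2 / ln(93.3/211.8) = 2.44 h.

k ≈ 2.44 h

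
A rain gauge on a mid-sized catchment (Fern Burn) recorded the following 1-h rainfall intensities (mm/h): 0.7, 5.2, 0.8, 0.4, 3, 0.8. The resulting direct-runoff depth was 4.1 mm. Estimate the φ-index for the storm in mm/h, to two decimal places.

φ ≈ 2.05 mm/h

Only the 2 blocks with intensity above φ contribute runoff: 5.2, 3 mm/h.
Σ(I−φ)·Δt = d  ⇒  (5.2+3 − 2φ)·1 = 4.1
φ = (8.200 − 4.1/1) / 2 = 2.05 mm/h.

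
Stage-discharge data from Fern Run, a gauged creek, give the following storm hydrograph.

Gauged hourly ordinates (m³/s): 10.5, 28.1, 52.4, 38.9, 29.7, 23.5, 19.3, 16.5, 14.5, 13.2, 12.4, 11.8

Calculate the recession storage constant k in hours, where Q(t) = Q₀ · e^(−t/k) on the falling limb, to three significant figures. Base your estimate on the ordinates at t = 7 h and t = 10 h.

On the falling limb, Q drops from 16.5 to 12.4 m³/s between t = 7 h and t = 10 h (Δt = 3 h).
k = −Δt / ln(Q₂/Q₁) = −3 / ln(12.4/16.5) = 10.5 h.

k ≈ 10.5 h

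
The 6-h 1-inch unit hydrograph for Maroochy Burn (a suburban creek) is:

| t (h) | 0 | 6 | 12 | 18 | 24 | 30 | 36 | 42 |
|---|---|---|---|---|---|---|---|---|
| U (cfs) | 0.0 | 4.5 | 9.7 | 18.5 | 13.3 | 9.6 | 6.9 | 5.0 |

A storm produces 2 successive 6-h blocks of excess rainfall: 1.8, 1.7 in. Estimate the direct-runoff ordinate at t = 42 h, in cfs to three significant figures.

By discrete convolution, Q_j = Σ (P_i / 1 in) · U_{j−i}.
At t = 42 h (j=7): Q = (1.8/1)·5.0 + (1.7/1)·6.9 = 20.7 cfs.

Q ≈ 20.7 cfs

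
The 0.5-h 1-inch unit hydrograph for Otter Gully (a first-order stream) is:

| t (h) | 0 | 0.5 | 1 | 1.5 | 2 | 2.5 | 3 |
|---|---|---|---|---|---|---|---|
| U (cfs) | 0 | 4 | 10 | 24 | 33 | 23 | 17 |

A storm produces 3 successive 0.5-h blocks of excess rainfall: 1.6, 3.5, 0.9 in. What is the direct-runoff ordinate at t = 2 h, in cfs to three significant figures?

Q ≈ 146 cfs

By discrete convolution, Q_j = Σ (P_i / 1 in) · U_{j−i}.
At t = 2 h (j=4): Q = (1.6/1)·33 + (3.5/1)·24 + (0.9/1)·10 = 146 cfs.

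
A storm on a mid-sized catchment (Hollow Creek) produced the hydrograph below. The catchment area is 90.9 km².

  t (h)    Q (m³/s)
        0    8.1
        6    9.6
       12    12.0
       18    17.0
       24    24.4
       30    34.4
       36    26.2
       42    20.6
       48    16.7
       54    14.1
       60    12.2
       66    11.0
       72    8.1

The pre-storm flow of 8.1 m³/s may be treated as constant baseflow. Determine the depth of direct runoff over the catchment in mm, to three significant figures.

d ≈ 25.9 mm

Direct runoff: 0.0, 1.5, 3.9, 8.9, 16.3, 26.3, 18.1, 12.5, 8.6, 6.0, 4.1, 2.9, 0.0 m³/s; ΣQ_DR = 109.1 m³/s.
V = ΣQ_DR · Δt = 109.1 × 21600 s = 2.357 × 10^6 m³.
Over A = 90.9 km², depth = V / A = 25.9 mm.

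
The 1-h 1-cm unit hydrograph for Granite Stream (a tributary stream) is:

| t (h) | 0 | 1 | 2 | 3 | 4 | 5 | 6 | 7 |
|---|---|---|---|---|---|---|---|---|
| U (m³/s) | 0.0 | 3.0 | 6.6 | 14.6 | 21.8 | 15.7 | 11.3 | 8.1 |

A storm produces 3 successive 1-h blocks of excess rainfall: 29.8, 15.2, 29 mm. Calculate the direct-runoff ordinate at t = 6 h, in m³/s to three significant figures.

By discrete convolution, Q_j = Σ (P_i / 10 mm) · U_{j−i}.
At t = 6 h (j=6): Q = (29.8/10)·11.3 + (15.2/10)·15.7 + (29/10)·21.8 = 121 m³/s.

Q ≈ 121 m³/s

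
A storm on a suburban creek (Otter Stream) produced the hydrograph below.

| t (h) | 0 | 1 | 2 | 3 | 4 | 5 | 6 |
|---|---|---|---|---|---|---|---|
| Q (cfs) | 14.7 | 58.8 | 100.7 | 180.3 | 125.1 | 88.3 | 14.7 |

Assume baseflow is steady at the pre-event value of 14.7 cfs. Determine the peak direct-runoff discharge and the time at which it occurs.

Subtracting baseflow gives direct-runoff ordinates: 0.0, 44.1, 86.0, 165.6, 110.4, 73.6, 0.0 cfs.
The maximum is 165.6 cfs, occurring at the reading for t = 3 h.

Q_p = 165.6 cfs at t = 3 h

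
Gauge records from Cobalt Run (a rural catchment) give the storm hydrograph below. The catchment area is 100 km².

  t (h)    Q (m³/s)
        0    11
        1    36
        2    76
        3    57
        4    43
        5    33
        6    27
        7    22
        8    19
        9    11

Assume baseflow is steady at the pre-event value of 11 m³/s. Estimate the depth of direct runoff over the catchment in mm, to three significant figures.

Direct runoff: 0.0, 25.0, 65.0, 46.0, 32.0, 22.0, 16.0, 11.0, 8.0, 0.0 m³/s; ΣQ_DR = 225.0 m³/s.
V = ΣQ_DR · Δt = 225.0 × 3600 s = 8.100 × 10^5 m³.
Over A = 100 km², depth = V / A = 8.10 mm.

d ≈ 8.10 mm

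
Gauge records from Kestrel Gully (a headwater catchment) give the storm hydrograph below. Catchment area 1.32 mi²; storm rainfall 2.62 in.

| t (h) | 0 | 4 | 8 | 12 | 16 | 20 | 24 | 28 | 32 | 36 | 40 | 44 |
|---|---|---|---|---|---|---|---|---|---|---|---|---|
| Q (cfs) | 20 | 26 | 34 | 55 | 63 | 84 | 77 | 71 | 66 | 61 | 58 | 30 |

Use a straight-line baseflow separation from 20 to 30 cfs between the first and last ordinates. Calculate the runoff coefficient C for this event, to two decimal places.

C ≈ 0.62

ΣQ_DR = 345.0 cfs; V = ΣQ_DR·Δt = 4.968 × 10^6 ft³.
Runoff depth d = V / A = 1.620 in.
C = d / P = 1.620 / 2.62 = 0.62.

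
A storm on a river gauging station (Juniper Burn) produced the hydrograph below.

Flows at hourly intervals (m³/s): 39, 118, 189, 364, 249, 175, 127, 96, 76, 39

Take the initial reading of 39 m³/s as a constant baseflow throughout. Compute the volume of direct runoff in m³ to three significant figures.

V ≈ 3.90 × 10^6 m³

Direct-runoff ordinates (Q − Q_b): 0.0, 79.0, 150.0, 325.0, 210.0, 136.0, 88.0, 57.0, 37.0, 0.0 m³/s.
ΣQ_DR = 1082 m³/s.
With Δt = 1 h = 3600 s, V = ΣQ_DR · Δt = 1082 × 3600 = 3.90 × 10^6 m³.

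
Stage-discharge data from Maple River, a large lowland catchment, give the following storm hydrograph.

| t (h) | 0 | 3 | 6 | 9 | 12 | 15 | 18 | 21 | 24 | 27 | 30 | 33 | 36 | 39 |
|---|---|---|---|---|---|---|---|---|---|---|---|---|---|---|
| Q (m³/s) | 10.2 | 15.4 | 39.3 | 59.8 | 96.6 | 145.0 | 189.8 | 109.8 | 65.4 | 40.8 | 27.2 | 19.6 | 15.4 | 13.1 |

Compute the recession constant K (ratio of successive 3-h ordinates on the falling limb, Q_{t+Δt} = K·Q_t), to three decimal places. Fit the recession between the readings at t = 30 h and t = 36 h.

Using the recession-limb readings at t = 30 h and t = 36 h: Q falls from 27.2 to 15.4 m³/s over 2 intervals.
K = (Q₂/Q₁)^(1/2) = (15.4/27.2)^(1/2) = 0.752.

K ≈ 0.752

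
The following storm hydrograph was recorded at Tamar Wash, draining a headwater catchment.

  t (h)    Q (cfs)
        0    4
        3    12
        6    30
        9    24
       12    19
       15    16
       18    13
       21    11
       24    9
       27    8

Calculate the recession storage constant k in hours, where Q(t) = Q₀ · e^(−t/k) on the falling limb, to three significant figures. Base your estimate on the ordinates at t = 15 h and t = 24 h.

k ≈ 15.6 h

On the falling limb, Q drops from 16 to 9 cfs between t = 15 h and t = 24 h (Δt = 9 h).
k = −Δt / ln(Q₂/Q₁) = −9 / ln(9/16) = 15.6 h.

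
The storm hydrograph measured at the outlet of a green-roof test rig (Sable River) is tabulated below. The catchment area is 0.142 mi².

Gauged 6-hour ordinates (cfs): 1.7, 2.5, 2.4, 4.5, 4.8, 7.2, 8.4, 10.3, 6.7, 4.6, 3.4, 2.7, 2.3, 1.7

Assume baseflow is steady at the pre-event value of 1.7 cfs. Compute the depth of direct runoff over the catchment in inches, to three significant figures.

Direct runoff: 0.0, 0.8, 0.7, 2.8, 3.1, 5.5, 6.7, 8.6, 5.0, 2.9, 1.7, 1.0, 0.6, 0.0 cfs; ΣQ_DR = 39.40 cfs.
V = ΣQ_DR · Δt = 39.40 × 21600 s = 8.510 × 10^5 ft³.
Over A = 0.142 mi², depth = V / A = 2.58 in.

d ≈ 2.58 in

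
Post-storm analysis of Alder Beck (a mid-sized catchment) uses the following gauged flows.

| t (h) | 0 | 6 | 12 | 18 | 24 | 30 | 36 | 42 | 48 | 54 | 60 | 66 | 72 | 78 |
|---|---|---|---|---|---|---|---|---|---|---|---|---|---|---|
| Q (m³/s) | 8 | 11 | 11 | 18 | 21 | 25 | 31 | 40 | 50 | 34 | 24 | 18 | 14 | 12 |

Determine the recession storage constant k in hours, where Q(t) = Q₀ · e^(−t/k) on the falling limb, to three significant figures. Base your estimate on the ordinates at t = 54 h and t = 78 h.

On the falling limb, Q drops from 34 to 12 m³/s between t = 54 h and t = 78 h (Δt = 24 h).
k = −Δt / ln(Q₂/Q₁) = −24 / ln(12/34) = 23.0 h.

k ≈ 23.0 h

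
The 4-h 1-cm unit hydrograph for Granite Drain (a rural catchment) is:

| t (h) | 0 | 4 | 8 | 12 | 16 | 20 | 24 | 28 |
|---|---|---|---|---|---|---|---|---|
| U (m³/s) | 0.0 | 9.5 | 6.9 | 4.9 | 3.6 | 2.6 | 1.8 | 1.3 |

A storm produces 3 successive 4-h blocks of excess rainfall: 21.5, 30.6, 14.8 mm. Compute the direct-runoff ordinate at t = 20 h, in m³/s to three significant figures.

By discrete convolution, Q_j = Σ (P_i / 10 mm) · U_{j−i}.
At t = 20 h (j=5): Q = (21.5/10)·2.6 + (30.6/10)·3.6 + (14.8/10)·4.9 = 23.9 m³/s.

Q ≈ 23.9 m³/s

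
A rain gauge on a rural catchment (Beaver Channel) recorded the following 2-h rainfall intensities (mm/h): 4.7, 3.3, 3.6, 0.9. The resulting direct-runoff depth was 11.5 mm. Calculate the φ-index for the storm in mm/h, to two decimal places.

Only the 3 blocks with intensity above φ contribute runoff: 4.7, 3.3, 3.6 mm/h.
Σ(I−φ)·Δt = d  ⇒  (4.7+3.3+3.6 − 3φ)·2 = 11.5
φ = (11.60 − 11.5/2) / 3 = 1.95 mm/h.

φ ≈ 1.95 mm/h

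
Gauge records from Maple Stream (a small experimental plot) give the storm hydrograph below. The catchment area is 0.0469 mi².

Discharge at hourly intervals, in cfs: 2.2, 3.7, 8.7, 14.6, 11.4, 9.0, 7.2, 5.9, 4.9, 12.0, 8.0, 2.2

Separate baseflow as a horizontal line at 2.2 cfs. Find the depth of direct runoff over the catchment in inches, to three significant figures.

Direct runoff: 0.0, 1.5, 6.5, 12.4, 9.2, 6.8, 5.0, 3.7, 2.7, 9.8, 5.8, 0.0 cfs; ΣQ_DR = 63.40 cfs.
V = ΣQ_DR · Δt = 63.40 × 3600 s = 2.282 × 10^5 ft³.
Over A = 0.0469 mi², depth = V / A = 2.09 in.

d ≈ 2.09 in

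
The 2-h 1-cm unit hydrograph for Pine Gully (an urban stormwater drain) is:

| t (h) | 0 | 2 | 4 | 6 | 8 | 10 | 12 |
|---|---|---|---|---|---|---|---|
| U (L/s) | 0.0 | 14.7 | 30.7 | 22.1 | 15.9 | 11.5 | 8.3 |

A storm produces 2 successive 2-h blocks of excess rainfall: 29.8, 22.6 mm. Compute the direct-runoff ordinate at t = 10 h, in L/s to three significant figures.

Q ≈ 70.2 L/s

By discrete convolution, Q_j = Σ (P_i / 10 mm) · U_{j−i}.
At t = 10 h (j=5): Q = (29.8/10)·11.5 + (22.6/10)·15.9 = 70.2 L/s.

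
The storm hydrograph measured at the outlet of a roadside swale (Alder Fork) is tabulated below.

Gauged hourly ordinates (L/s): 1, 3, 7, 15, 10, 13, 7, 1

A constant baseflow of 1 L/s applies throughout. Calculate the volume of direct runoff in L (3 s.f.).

V ≈ 1.76 × 10^5 L

Direct-runoff ordinates (Q − Q_b): 0.0, 2.0, 6.0, 14.0, 9.0, 12.0, 6.0, 0.0 L/s.
ΣQ_DR = 49.00 L/s.
With Δt = 1 h = 3600 s, V = ΣQ_DR · Δt = 49.00 × 3600 = 1.76 × 10^5 L.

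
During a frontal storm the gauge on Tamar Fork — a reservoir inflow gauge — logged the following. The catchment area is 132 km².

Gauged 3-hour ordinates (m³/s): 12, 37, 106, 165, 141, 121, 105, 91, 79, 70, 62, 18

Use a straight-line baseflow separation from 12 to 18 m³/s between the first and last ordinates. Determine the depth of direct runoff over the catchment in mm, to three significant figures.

d ≈ 67.7 mm

Direct runoff: 0.00, 24.45, 92.91, 151.36, 126.82, 106.27, 89.73, 75.18, 62.64, 53.09, 44.55, 0.00 m³/s; ΣQ_DR = 827.0 m³/s.
V = ΣQ_DR · Δt = 827.0 × 10800 s = 8.932 × 10^6 m³.
Over A = 132 km², depth = V / A = 67.7 mm.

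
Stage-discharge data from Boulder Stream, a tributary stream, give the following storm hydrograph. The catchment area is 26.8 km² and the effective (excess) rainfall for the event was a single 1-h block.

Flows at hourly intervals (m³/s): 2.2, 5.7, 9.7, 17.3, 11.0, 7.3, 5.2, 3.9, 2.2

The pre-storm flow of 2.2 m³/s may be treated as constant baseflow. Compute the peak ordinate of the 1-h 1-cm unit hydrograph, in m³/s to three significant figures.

U_p ≈ 25.1 m³/s

Direct runoff: 0.0, 3.5, 7.5, 15.1, 8.8, 5.1, 3.0, 1.7, 0.0 m³/s; ΣQ_DR = 44.70 m³/s, peak = 15.1 m³/s.
Runoff depth d = ΣQ_DR·Δt / A = 44.70 × 3600 / (26.8 km²) = 6.004 mm.
The 1-cm UH is the DRH scaled by (10 mm)/d, so U_p = 15.1 × 10/6.004 = 25.1 m³/s.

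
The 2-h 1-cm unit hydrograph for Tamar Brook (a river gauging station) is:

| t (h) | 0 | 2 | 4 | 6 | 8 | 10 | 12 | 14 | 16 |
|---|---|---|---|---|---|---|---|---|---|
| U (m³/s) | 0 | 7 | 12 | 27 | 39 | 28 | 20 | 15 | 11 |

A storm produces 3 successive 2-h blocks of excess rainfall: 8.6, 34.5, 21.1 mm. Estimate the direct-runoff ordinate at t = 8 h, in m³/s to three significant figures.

Q ≈ 152 m³/s

By discrete convolution, Q_j = Σ (P_i / 10 mm) · U_{j−i}.
At t = 8 h (j=4): Q = (8.6/10)·39 + (34.5/10)·27 + (21.1/10)·12 = 152 m³/s.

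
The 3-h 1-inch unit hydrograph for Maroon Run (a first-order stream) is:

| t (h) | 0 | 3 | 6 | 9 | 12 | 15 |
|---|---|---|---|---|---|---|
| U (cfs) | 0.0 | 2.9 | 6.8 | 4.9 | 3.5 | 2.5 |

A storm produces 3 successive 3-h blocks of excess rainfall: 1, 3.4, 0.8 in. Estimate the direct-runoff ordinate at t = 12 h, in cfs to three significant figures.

By discrete convolution, Q_j = Σ (P_i / 1 in) · U_{j−i}.
At t = 12 h (j=4): Q = (1/1)·3.5 + (3.4/1)·4.9 + (0.8/1)·6.8 = 25.6 cfs.

Q ≈ 25.6 cfs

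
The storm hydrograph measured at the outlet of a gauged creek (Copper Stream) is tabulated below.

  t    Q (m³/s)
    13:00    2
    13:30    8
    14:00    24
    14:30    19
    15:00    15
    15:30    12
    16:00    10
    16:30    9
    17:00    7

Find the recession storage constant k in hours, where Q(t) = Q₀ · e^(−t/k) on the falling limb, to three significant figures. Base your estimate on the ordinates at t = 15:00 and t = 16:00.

k ≈ 2.47 h

On the falling limb, Q drops from 15 to 10 m³/s between t = 15:00 and t = 16:00 (Δt = 1 h).
k = −Δt / ln(Q₂/Q₁) = −1 / ln(10/15) = 2.47 h.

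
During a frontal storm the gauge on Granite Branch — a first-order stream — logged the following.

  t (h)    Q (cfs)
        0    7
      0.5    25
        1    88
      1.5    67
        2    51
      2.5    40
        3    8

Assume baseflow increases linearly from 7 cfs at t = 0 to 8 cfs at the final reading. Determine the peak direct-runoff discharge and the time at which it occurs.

Subtracting baseflow gives direct-runoff ordinates: 0.00, 17.83, 80.67, 59.50, 43.33, 32.17, 0.00 cfs.
The maximum is 80.67 cfs, occurring at the reading for t = 1 h.

Q_p = 80.67 cfs at t = 1 h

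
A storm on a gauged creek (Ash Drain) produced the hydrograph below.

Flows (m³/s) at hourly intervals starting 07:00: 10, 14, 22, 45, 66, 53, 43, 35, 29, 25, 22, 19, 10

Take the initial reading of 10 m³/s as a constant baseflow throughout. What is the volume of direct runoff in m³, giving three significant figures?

V ≈ 9.47 × 10^5 m³

Direct-runoff ordinates (Q − Q_b): 0.0, 4.0, 12.0, 35.0, 56.0, 43.0, 33.0, 25.0, 19.0, 15.0, 12.0, 9.0, 0.0 m³/s.
ΣQ_DR = 263.0 m³/s.
With Δt = 1 h = 3600 s, V = ΣQ_DR · Δt = 263.0 × 3600 = 9.47 × 10^5 m³.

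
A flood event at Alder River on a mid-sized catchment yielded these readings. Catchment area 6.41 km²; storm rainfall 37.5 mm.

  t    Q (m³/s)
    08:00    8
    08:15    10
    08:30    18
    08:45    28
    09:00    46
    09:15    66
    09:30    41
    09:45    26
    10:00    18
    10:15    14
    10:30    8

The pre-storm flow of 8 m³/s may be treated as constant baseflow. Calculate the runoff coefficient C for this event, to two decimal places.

ΣQ_DR = 195.0 m³/s; V = ΣQ_DR·Δt = 1.755 × 10^5 m³.
Runoff depth d = V / A = 27.38 mm.
C = d / P = 27.38 / 37.5 = 0.73.

C ≈ 0.73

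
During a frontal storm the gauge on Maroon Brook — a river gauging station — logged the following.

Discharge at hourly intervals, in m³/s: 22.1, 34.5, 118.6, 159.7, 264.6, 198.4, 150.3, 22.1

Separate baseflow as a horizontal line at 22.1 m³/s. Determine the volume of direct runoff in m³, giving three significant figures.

V ≈ 2.86 × 10^6 m³

Direct-runoff ordinates (Q − Q_b): 0.0, 12.4, 96.5, 137.6, 242.5, 176.3, 128.2, 0.0 m³/s.
ΣQ_DR = 793.5 m³/s.
With Δt = 1 h = 3600 s, V = ΣQ_DR · Δt = 793.5 × 3600 = 2.86 × 10^6 m³.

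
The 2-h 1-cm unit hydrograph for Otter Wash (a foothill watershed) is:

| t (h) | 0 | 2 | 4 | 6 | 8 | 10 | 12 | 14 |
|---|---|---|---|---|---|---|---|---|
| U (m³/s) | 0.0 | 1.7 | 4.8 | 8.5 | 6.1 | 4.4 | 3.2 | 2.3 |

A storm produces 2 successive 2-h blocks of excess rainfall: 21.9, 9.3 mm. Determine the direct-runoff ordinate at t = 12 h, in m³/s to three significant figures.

Q ≈ 11.1 m³/s

By discrete convolution, Q_j = Σ (P_i / 10 mm) · U_{j−i}.
At t = 12 h (j=6): Q = (21.9/10)·3.2 + (9.3/10)·4.4 = 11.1 m³/s.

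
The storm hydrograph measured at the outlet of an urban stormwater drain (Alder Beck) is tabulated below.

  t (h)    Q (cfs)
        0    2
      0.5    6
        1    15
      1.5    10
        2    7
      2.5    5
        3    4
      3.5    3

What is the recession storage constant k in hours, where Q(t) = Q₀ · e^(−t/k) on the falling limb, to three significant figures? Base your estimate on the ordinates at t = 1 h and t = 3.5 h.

On the falling limb, Q drops from 15 to 3 cfs between t = 1 h and t = 3.5 h (Δt = 2.5 h).
k = −Δt / ln(Q₂/Q₁) = −2.5 / ln(3/15) = 1.55 h.

k ≈ 1.55 h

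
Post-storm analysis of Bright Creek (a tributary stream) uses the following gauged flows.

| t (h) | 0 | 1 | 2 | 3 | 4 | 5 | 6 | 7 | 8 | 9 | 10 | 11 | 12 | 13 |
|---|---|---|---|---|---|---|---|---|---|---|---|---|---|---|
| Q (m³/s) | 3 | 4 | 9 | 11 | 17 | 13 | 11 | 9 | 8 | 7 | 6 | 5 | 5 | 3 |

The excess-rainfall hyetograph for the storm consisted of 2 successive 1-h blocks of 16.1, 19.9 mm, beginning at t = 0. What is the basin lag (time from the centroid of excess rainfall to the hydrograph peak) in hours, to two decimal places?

Centroid of excess rainfall: t_c = Σ P_i·t̄_i / ΣP_i = 1.0528 h (block centres at 0.5, 1.5 h).
Hydrograph peak occurs at t = 4 h, so basin lag t_L = 4 − 1.0528 = 2.95 h.

t_L ≈ 2.95 h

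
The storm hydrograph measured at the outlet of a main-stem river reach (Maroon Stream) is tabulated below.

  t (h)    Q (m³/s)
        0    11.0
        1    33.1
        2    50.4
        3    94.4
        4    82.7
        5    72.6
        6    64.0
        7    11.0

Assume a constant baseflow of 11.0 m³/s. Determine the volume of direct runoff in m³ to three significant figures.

Direct-runoff ordinates (Q − Q_b): 0.0, 22.1, 39.4, 83.4, 71.7, 61.6, 53.0, 0.0 m³/s.
ΣQ_DR = 331.2 m³/s.
With Δt = 1 h = 3600 s, V = ΣQ_DR · Δt = 331.2 × 3600 = 1.19 × 10^6 m³.

V ≈ 1.19 × 10^6 m³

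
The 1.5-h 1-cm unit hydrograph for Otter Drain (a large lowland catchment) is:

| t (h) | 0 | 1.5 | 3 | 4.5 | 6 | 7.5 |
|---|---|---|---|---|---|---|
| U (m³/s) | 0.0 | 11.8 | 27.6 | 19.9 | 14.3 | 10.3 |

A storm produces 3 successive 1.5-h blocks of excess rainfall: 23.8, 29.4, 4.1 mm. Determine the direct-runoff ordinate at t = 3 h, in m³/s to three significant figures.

By discrete convolution, Q_j = Σ (P_i / 10 mm) · U_{j−i}.
At t = 3 h (j=2): Q = (23.8/10)·27.6 + (29.4/10)·11.8 + (4.1/10)·0.0 = 100 m³/s.

Q ≈ 100 m³/s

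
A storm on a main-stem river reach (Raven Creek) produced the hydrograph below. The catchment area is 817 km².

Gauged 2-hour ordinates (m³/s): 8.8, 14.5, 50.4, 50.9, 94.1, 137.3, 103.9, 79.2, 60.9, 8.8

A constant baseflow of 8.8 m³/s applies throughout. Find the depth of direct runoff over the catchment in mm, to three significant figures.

Direct runoff: 0.0, 5.7, 41.6, 42.1, 85.3, 128.5, 95.1, 70.4, 52.1, 0.0 m³/s; ΣQ_DR = 520.8 m³/s.
V = ΣQ_DR · Δt = 520.8 × 7200 s = 3.750 × 10^6 m³.
Over A = 817 km², depth = V / A = 4.59 mm.

d ≈ 4.59 mm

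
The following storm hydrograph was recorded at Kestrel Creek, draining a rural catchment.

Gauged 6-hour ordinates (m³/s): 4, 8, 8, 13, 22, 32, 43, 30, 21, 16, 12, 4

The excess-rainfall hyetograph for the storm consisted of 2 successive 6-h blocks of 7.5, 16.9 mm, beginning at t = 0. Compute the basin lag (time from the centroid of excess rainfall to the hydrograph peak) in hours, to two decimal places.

Centroid of excess rainfall: t_c = Σ P_i·t̄_i / ΣP_i = 7.1557 h (block centres at 3, 9 h).
Hydrograph peak occurs at t = 36 h, so basin lag t_L = 36 − 7.1557 = 28.84 h.

t_L ≈ 28.84 h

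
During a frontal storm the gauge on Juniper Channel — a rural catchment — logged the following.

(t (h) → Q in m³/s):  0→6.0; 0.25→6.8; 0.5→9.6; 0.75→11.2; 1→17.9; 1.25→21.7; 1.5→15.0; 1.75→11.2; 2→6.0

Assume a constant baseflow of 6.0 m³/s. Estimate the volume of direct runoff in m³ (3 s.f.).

Direct-runoff ordinates (Q − Q_b): 0.0, 0.8, 3.6, 5.2, 11.9, 15.7, 9.0, 5.2, 0.0 m³/s.
ΣQ_DR = 51.40 m³/s.
With Δt = 0.25 h = 900 s, V = ΣQ_DR · Δt = 51.40 × 900 = 46300 m³.

V ≈ 46300 m³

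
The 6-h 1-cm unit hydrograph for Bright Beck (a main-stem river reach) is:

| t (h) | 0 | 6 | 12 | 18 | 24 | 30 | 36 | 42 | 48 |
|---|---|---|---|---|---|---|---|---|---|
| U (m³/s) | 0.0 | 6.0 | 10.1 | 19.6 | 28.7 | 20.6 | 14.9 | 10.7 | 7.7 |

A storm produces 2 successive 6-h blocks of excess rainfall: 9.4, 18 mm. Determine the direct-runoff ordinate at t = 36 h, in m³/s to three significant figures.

By discrete convolution, Q_j = Σ (P_i / 10 mm) · U_{j−i}.
At t = 36 h (j=6): Q = (9.4/10)·14.9 + (18/10)·20.6 = 51.1 m³/s.

Q ≈ 51.1 m³/s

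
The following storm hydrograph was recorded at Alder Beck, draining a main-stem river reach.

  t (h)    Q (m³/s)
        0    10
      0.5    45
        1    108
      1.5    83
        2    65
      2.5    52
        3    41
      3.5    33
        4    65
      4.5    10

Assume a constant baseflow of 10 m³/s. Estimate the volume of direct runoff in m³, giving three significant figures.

Direct-runoff ordinates (Q − Q_b): 0.0, 35.0, 98.0, 73.0, 55.0, 42.0, 31.0, 23.0, 55.0, 0.0 m³/s.
ΣQ_DR = 412.0 m³/s.
With Δt = 0.5 h = 1800 s, V = ΣQ_DR · Δt = 412.0 × 1800 = 7.42 × 10^5 m³.

V ≈ 7.42 × 10^5 m³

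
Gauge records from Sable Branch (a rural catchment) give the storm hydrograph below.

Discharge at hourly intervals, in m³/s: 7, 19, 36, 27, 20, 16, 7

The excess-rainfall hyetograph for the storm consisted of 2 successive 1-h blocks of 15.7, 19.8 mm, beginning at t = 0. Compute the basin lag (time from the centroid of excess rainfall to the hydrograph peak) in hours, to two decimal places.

Centroid of excess rainfall: t_c = Σ P_i·t̄_i / ΣP_i = 1.0577 h (block centres at 0.5, 1.5 h).
Hydrograph peak occurs at t = 2 h, so basin lag t_L = 2 − 1.0577 = 0.94 h.

t_L ≈ 0.94 h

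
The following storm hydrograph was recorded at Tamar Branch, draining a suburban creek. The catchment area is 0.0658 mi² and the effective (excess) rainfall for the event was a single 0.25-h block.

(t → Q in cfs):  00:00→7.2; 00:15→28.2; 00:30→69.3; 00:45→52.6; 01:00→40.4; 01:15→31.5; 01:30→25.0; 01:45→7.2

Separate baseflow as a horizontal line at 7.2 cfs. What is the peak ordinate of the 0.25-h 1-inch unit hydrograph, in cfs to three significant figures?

Direct runoff: 0.0, 21.0, 62.1, 45.4, 33.2, 24.3, 17.8, 0.0 cfs; ΣQ_DR = 203.8 cfs, peak = 62.1 cfs.
Runoff depth d = ΣQ_DR·Δt / A = 203.8 × 900 / (0.0658 mi²) = 1.200 in.
The 1-inch UH is the DRH scaled by (1 in)/d, so U_p = 62.1 × 1/1.200 = 51.8 cfs.

U_p ≈ 51.8 cfs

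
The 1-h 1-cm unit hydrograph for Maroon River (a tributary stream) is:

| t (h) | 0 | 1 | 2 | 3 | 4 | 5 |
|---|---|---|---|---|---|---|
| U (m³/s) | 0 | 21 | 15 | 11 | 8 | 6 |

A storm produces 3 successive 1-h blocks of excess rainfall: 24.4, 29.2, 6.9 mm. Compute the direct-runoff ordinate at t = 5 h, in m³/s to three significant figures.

By discrete convolution, Q_j = Σ (P_i / 10 mm) · U_{j−i}.
At t = 5 h (j=5): Q = (24.4/10)·6 + (29.2/10)·8 + (6.9/10)·11 = 45.6 m³/s.

Q ≈ 45.6 m³/s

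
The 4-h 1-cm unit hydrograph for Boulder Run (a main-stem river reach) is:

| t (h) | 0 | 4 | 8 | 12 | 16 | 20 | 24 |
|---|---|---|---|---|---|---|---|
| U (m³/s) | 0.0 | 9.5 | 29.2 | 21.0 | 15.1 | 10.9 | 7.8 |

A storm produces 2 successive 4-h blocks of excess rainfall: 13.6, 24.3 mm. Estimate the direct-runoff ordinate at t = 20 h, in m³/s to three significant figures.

By discrete convolution, Q_j = Σ (P_i / 10 mm) · U_{j−i}.
At t = 20 h (j=5): Q = (13.6/10)·10.9 + (24.3/10)·15.1 = 51.5 m³/s.

Q ≈ 51.5 m³/s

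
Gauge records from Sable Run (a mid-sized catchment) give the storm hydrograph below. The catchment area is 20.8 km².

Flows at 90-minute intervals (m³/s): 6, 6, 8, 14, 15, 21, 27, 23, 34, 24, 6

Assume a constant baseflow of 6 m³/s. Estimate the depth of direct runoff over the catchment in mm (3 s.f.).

Direct runoff: 0.0, 0.0, 2.0, 8.0, 9.0, 15.0, 21.0, 17.0, 28.0, 18.0, 0.0 m³/s; ΣQ_DR = 118.0 m³/s.
V = ΣQ_DR · Δt = 118.0 × 5400 s = 6.372 × 10^5 m³.
Over A = 20.8 km², depth = V / A = 30.6 mm.

d ≈ 30.6 mm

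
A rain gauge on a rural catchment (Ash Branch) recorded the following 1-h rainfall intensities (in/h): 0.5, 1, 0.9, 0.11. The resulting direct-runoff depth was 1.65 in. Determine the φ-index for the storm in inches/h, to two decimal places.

Only the 3 blocks with intensity above φ contribute runoff: 0.5, 1, 0.9 in/h.
Σ(I−φ)·Δt = d  ⇒  (0.5+1+0.9 − 3φ)·1 = 1.65
φ = (2.400 − 1.65/1) / 3 = 0.25 in/h.

φ ≈ 0.25 in/h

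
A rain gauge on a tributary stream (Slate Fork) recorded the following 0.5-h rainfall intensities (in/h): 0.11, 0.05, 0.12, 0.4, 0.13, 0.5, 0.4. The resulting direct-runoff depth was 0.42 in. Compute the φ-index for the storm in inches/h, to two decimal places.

Only the 3 blocks with intensity above φ contribute runoff: 0.4, 0.5, 0.4 in/h.
Σ(I−φ)·Δt = d  ⇒  (0.4+0.5+0.4 − 3φ)·0.5 = 0.42
φ = (1.300 − 0.42/0.5) / 3 = 0.15 in/h.

φ ≈ 0.15 in/h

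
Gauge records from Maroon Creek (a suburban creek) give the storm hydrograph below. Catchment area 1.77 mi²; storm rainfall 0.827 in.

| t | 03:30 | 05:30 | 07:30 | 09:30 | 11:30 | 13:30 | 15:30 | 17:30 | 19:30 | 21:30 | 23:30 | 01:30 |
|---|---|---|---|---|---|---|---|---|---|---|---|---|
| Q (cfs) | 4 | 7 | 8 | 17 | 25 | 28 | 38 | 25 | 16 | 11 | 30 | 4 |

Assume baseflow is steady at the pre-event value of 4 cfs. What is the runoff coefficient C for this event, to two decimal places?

C ≈ 0.35

ΣQ_DR = 165.0 cfs; V = ΣQ_DR·Δt = 1.188 × 10^6 ft³.
Runoff depth d = V / A = 0.2889 in.
C = d / P = 0.2889 / 0.827 = 0.35.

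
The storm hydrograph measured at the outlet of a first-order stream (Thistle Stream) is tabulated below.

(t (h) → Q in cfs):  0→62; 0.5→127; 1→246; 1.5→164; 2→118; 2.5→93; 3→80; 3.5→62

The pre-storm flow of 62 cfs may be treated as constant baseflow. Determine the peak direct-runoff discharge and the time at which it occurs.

Q_p = 184.0 cfs at t = 1 h

Subtracting baseflow gives direct-runoff ordinates: 0.0, 65.0, 184.0, 102.0, 56.0, 31.0, 18.0, 0.0 cfs.
The maximum is 184.0 cfs, occurring at the reading for t = 1 h.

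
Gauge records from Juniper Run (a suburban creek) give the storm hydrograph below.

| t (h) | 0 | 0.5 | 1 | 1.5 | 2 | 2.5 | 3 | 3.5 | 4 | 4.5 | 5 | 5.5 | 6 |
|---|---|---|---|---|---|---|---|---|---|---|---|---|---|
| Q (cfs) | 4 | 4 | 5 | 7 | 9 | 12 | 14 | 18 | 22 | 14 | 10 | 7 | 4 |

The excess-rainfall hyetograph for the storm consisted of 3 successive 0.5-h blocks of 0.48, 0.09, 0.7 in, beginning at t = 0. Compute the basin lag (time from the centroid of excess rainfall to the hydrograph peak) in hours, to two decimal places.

Centroid of excess rainfall: t_c = Σ P_i·t̄_i / ΣP_i = 0.8366 h (block centres at 0.25, 0.75, 1.25 h).
Hydrograph peak occurs at t = 4 h, so basin lag t_L = 4 − 0.8366 = 3.16 h.

t_L ≈ 3.16 h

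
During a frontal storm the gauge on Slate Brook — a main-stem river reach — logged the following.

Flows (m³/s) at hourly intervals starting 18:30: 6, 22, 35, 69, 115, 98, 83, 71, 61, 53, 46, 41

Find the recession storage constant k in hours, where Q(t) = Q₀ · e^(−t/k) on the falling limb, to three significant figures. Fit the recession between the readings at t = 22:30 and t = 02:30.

k ≈ 6.31 h

On the falling limb, Q drops from 115 to 61 m³/s between t = 22:30 and t = 02:30 (Δt = 4 h).
k = −Δt / ln(Q₂/Q₁) = −4 / ln(61/115) = 6.31 h.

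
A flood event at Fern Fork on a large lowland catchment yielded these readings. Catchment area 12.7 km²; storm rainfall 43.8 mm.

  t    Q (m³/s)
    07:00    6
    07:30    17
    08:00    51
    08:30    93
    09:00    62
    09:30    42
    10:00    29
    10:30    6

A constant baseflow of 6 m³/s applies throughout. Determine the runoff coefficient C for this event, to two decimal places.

ΣQ_DR = 258.0 m³/s; V = ΣQ_DR·Δt = 4.644 × 10^5 m³.
Runoff depth d = V / A = 36.57 mm.
C = d / P = 36.57 / 43.8 = 0.83.

C ≈ 0.83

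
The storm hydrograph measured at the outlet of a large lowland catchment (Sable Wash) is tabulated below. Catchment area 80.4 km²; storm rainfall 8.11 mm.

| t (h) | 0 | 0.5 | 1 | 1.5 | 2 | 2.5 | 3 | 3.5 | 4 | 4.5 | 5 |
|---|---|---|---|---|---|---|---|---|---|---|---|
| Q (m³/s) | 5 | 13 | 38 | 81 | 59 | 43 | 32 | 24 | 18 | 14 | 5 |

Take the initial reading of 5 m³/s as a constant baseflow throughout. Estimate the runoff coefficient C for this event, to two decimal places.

ΣQ_DR = 277.0 m³/s; V = ΣQ_DR·Δt = 4.986 × 10^5 m³.
Runoff depth d = V / A = 6.201 mm.
C = d / P = 6.201 / 8.11 = 0.76.

C ≈ 0.76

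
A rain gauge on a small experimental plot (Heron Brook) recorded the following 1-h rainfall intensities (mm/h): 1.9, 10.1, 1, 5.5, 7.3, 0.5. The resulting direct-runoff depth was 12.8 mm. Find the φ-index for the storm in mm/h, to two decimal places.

φ ≈ 3.37 mm/h

Only the 3 blocks with intensity above φ contribute runoff: 10.1, 5.5, 7.3 mm/h.
Σ(I−φ)·Δt = d  ⇒  (10.1+5.5+7.3 − 3φ)·1 = 12.8
φ = (22.90 − 12.8/1) / 3 = 3.37 mm/h.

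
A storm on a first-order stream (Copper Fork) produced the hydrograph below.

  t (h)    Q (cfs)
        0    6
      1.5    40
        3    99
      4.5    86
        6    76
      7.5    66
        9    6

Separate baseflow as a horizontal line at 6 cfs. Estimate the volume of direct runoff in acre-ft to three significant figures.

V ≈ 41.8 acre-ft

Direct-runoff ordinates (Q − Q_b): 0.0, 34.0, 93.0, 80.0, 70.0, 60.0, 0.0 cfs.
ΣQ_DR = 337.0 cfs.
With Δt = 1.5 h = 5400 s, V = ΣQ_DR · Δt = 337.0 × 5400 = 1.82 × 10^6 ft³ = 41.8 acre-ft.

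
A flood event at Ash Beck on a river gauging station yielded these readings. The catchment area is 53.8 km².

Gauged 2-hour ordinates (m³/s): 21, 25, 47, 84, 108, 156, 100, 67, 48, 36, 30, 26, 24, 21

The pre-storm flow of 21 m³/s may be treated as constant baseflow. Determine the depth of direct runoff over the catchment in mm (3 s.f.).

Direct runoff: 0.0, 4.0, 26.0, 63.0, 87.0, 135.0, 79.0, 46.0, 27.0, 15.0, 9.0, 5.0, 3.0, 0.0 m³/s; ΣQ_DR = 499.0 m³/s.
V = ΣQ_DR · Δt = 499.0 × 7200 s = 3.593 × 10^6 m³.
Over A = 53.8 km², depth = V / A = 66.8 mm.

d ≈ 66.8 mm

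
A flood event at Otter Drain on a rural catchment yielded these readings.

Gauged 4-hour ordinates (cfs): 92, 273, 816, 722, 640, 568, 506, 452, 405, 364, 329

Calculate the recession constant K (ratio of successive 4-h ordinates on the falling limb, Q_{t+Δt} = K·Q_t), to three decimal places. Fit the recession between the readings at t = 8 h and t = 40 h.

K ≈ 0.893

Using the recession-limb readings at t = 8 h and t = 40 h: Q falls from 816 to 329 cfs over 8 intervals.
K = (Q₂/Q₁)^(1/8) = (329/816)^(1/8) = 0.893.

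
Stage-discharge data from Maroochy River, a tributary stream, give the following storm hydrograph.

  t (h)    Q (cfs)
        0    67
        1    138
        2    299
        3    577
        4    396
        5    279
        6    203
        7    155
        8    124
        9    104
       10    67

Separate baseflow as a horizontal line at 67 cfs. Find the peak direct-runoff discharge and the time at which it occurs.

Q_p = 510.0 cfs at t = 3 h

Subtracting baseflow gives direct-runoff ordinates: 0.0, 71.0, 232.0, 510.0, 329.0, 212.0, 136.0, 88.0, 57.0, 37.0, 0.0 cfs.
The maximum is 510.0 cfs, occurring at the reading for t = 3 h.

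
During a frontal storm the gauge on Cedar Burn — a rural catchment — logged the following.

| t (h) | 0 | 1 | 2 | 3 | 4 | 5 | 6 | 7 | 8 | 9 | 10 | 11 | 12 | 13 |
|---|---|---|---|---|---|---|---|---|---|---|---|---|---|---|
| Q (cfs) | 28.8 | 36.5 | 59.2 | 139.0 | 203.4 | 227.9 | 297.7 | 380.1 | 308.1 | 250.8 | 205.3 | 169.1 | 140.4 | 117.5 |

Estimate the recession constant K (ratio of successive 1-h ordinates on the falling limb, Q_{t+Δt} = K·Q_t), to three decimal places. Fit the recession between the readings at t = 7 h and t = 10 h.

Using the recession-limb readings at t = 7 h and t = 10 h: Q falls from 380.1 to 205.3 cfs over 3 intervals.
K = (Q₂/Q₁)^(1/3) = (205.3/380.1)^(1/3) = 0.814.

K ≈ 0.814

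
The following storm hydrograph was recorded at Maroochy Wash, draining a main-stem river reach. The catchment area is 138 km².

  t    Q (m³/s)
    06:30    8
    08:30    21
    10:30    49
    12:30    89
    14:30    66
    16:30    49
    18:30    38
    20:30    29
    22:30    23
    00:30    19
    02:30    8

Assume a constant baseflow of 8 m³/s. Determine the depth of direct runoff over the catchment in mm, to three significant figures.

d ≈ 16.2 mm

Direct runoff: 0.0, 13.0, 41.0, 81.0, 58.0, 41.0, 30.0, 21.0, 15.0, 11.0, 0.0 m³/s; ΣQ_DR = 311.0 m³/s.
V = ΣQ_DR · Δt = 311.0 × 7200 s = 2.239 × 10^6 m³.
Over A = 138 km², depth = V / A = 16.2 mm.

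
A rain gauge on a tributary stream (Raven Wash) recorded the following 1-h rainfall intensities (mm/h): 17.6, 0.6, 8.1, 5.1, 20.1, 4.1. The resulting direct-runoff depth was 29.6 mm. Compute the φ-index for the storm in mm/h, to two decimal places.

φ ≈ 5.40 mm/h

Only the 3 blocks with intensity above φ contribute runoff: 17.6, 8.1, 20.1 mm/h.
Σ(I−φ)·Δt = d  ⇒  (17.6+8.1+20.1 − 3φ)·1 = 29.6
φ = (45.80 − 29.6/1) / 3 = 5.40 mm/h.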